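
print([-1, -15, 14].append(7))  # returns None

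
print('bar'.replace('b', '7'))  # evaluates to 7ar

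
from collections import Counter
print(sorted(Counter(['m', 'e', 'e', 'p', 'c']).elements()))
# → ['c', 'e', 'e', 'm', 'p']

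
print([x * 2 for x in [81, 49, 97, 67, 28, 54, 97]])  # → [162, 98, 194, 134, 56, 108, 194]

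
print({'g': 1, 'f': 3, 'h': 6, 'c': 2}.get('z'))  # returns None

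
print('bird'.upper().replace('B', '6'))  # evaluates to 6IRD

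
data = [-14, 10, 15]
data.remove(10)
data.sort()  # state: [-14, 15]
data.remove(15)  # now [-14]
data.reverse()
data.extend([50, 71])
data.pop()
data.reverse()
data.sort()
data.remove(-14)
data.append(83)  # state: [50, 83]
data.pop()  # 83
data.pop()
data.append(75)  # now [75]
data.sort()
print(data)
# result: [75]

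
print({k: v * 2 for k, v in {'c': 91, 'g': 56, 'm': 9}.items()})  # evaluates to {'c': 182, 'g': 112, 'm': 18}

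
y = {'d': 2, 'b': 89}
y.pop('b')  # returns 89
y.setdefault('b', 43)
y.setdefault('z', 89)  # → 89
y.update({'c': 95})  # {'d': 2, 'b': 43, 'z': 89, 'c': 95}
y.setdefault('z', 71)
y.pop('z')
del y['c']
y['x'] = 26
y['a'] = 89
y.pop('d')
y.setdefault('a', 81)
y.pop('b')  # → 43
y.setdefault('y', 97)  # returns 97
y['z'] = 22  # {'x': 26, 'a': 89, 'y': 97, 'z': 22}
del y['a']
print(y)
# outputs {'x': 26, 'y': 97, 'z': 22}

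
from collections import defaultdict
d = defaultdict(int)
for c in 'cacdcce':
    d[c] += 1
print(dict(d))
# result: {'c': 4, 'a': 1, 'd': 1, 'e': 1}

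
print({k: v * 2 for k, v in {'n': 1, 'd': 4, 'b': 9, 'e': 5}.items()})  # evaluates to {'n': 2, 'd': 8, 'b': 18, 'e': 10}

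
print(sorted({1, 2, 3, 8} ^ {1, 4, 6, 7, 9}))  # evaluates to [2, 3, 4, 6, 7, 8, 9]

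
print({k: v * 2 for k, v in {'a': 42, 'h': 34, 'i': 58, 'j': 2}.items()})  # {'a': 84, 'h': 68, 'i': 116, 'j': 4}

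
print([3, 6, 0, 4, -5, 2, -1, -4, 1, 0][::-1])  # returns [0, 1, -4, -1, 2, -5, 4, 0, 6, 3]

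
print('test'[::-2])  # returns te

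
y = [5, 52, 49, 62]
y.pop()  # 62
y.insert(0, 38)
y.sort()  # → [5, 38, 49, 52]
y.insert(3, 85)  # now [5, 38, 49, 85, 52]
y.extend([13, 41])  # [5, 38, 49, 85, 52, 13, 41]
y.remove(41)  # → [5, 38, 49, 85, 52, 13]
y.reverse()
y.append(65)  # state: [13, 52, 85, 49, 38, 5, 65]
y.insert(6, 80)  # [13, 52, 85, 49, 38, 5, 80, 65]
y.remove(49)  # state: [13, 52, 85, 38, 5, 80, 65]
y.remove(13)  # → [52, 85, 38, 5, 80, 65]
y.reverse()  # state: [65, 80, 5, 38, 85, 52]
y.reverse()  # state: [52, 85, 38, 5, 80, 65]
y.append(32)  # [52, 85, 38, 5, 80, 65, 32]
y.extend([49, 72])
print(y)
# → [52, 85, 38, 5, 80, 65, 32, 49, 72]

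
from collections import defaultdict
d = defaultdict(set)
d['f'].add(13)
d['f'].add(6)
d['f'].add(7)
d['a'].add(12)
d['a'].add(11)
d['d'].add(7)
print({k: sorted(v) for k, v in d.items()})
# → {'f': [6, 7, 13], 'a': [11, 12], 'd': [7]}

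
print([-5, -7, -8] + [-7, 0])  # [-5, -7, -8, -7, 0]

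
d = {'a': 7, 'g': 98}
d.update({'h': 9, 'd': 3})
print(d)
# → {'a': 7, 'g': 98, 'h': 9, 'd': 3}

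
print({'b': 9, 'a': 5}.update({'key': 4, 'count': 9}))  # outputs None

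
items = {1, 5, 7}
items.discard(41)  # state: {1, 5, 7}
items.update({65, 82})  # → {1, 5, 7, 65, 82}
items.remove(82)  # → {1, 5, 7, 65}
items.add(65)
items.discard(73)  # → {1, 5, 7, 65}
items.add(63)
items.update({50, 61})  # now {1, 5, 7, 50, 61, 63, 65}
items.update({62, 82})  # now {1, 5, 7, 50, 61, 62, 63, 65, 82}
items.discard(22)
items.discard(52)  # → {1, 5, 7, 50, 61, 62, 63, 65, 82}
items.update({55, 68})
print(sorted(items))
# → [1, 5, 7, 50, 55, 61, 62, 63, 65, 68, 82]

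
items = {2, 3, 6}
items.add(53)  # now {2, 3, 6, 53}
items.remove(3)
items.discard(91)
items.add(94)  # {2, 6, 53, 94}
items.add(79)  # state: {2, 6, 53, 79, 94}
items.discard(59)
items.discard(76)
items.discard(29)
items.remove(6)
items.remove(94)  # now {2, 53, 79}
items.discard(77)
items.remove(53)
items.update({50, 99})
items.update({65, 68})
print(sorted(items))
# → [2, 50, 65, 68, 79, 99]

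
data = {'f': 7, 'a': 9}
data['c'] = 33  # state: {'f': 7, 'a': 9, 'c': 33}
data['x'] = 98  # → {'f': 7, 'a': 9, 'c': 33, 'x': 98}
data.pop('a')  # 9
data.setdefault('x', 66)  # 98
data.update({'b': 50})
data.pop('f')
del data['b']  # {'c': 33, 'x': 98}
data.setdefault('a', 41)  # 41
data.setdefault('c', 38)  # 33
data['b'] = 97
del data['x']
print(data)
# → {'c': 33, 'a': 41, 'b': 97}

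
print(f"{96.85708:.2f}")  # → 96.86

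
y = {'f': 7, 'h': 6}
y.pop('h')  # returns 6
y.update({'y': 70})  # {'f': 7, 'y': 70}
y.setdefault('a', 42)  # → 42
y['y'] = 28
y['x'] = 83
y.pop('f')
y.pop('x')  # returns 83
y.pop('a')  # 42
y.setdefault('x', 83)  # 83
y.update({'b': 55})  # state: {'y': 28, 'x': 83, 'b': 55}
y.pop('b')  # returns 55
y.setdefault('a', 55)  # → 55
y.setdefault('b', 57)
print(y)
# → {'y': 28, 'x': 83, 'a': 55, 'b': 57}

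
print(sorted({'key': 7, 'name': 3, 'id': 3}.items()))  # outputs [('id', 3), ('key', 7), ('name', 3)]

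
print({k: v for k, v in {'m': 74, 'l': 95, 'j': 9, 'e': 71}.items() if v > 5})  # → {'m': 74, 'l': 95, 'j': 9, 'e': 71}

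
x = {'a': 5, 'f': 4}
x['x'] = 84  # {'a': 5, 'f': 4, 'x': 84}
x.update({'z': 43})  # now {'a': 5, 'f': 4, 'x': 84, 'z': 43}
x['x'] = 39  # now {'a': 5, 'f': 4, 'x': 39, 'z': 43}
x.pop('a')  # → 5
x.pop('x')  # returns 39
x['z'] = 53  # {'f': 4, 'z': 53}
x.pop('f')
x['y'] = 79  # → {'z': 53, 'y': 79}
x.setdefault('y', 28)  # 79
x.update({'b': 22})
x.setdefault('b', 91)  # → 22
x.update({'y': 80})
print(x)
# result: {'z': 53, 'y': 80, 'b': 22}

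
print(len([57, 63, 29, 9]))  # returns 4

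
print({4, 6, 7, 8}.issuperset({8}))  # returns True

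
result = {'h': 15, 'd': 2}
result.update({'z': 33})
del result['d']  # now {'h': 15, 'z': 33}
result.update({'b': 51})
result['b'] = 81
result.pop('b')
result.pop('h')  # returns 15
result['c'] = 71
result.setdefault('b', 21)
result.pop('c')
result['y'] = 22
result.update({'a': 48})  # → {'z': 33, 'b': 21, 'y': 22, 'a': 48}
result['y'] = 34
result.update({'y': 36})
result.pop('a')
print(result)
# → {'z': 33, 'b': 21, 'y': 36}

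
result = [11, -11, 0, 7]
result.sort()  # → [-11, 0, 7, 11]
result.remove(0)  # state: [-11, 7, 11]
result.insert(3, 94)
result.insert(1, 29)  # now [-11, 29, 7, 11, 94]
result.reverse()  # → [94, 11, 7, 29, -11]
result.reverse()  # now [-11, 29, 7, 11, 94]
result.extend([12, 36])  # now [-11, 29, 7, 11, 94, 12, 36]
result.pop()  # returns 36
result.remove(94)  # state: [-11, 29, 7, 11, 12]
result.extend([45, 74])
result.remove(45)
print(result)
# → [-11, 29, 7, 11, 12, 74]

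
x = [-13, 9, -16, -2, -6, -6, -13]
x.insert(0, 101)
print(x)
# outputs [101, -13, 9, -16, -2, -6, -6, -13]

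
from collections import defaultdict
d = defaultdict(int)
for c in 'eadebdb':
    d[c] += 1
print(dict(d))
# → {'e': 2, 'a': 1, 'd': 2, 'b': 2}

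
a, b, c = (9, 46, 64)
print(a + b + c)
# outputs 119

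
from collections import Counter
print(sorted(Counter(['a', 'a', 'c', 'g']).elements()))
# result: ['a', 'a', 'c', 'g']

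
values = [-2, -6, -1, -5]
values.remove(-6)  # [-2, -1, -5]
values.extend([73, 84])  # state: [-2, -1, -5, 73, 84]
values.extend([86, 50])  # [-2, -1, -5, 73, 84, 86, 50]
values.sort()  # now [-5, -2, -1, 50, 73, 84, 86]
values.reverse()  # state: [86, 84, 73, 50, -1, -2, -5]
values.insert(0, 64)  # [64, 86, 84, 73, 50, -1, -2, -5]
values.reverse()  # [-5, -2, -1, 50, 73, 84, 86, 64]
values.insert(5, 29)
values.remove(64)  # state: [-5, -2, -1, 50, 73, 29, 84, 86]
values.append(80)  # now [-5, -2, -1, 50, 73, 29, 84, 86, 80]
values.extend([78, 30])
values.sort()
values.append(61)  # [-5, -2, -1, 29, 30, 50, 73, 78, 80, 84, 86, 61]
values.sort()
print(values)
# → [-5, -2, -1, 29, 30, 50, 61, 73, 78, 80, 84, 86]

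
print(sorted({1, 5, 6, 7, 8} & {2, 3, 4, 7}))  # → [7]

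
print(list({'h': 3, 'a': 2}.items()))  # [('h', 3), ('a', 2)]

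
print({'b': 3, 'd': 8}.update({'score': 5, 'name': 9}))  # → None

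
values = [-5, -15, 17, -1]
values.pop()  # -1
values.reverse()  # [17, -15, -5]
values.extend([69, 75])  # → [17, -15, -5, 69, 75]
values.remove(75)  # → [17, -15, -5, 69]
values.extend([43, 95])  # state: [17, -15, -5, 69, 43, 95]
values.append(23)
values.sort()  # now [-15, -5, 17, 23, 43, 69, 95]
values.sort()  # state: [-15, -5, 17, 23, 43, 69, 95]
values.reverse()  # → [95, 69, 43, 23, 17, -5, -15]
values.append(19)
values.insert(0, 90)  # [90, 95, 69, 43, 23, 17, -5, -15, 19]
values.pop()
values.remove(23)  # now [90, 95, 69, 43, 17, -5, -15]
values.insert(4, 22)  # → [90, 95, 69, 43, 22, 17, -5, -15]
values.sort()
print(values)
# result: [-15, -5, 17, 22, 43, 69, 90, 95]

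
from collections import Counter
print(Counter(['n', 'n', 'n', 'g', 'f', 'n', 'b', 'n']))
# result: Counter({'n': 5, 'g': 1, 'f': 1, 'b': 1})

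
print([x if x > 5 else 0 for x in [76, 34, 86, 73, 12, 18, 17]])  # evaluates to [76, 34, 86, 73, 12, 18, 17]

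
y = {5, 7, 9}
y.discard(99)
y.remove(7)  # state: {5, 9}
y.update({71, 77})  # {5, 9, 71, 77}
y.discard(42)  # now {5, 9, 71, 77}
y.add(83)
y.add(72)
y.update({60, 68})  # {5, 9, 60, 68, 71, 72, 77, 83}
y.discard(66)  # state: {5, 9, 60, 68, 71, 72, 77, 83}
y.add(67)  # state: {5, 9, 60, 67, 68, 71, 72, 77, 83}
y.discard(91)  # {5, 9, 60, 67, 68, 71, 72, 77, 83}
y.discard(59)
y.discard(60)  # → {5, 9, 67, 68, 71, 72, 77, 83}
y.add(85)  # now {5, 9, 67, 68, 71, 72, 77, 83, 85}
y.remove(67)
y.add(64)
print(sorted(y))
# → [5, 9, 64, 68, 71, 72, 77, 83, 85]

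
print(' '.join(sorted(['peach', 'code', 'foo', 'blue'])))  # blue code foo peach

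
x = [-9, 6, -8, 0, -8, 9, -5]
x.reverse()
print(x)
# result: [-5, 9, -8, 0, -8, 6, -9]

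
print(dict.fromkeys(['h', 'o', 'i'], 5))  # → {'h': 5, 'o': 5, 'i': 5}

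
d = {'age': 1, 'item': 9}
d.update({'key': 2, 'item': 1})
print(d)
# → {'age': 1, 'item': 1, 'key': 2}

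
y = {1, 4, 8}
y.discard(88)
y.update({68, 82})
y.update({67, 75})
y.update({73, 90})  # {1, 4, 8, 67, 68, 73, 75, 82, 90}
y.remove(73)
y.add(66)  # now {1, 4, 8, 66, 67, 68, 75, 82, 90}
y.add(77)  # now {1, 4, 8, 66, 67, 68, 75, 77, 82, 90}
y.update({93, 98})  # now {1, 4, 8, 66, 67, 68, 75, 77, 82, 90, 93, 98}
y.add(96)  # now {1, 4, 8, 66, 67, 68, 75, 77, 82, 90, 93, 96, 98}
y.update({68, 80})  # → {1, 4, 8, 66, 67, 68, 75, 77, 80, 82, 90, 93, 96, 98}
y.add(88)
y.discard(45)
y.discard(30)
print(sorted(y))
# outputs [1, 4, 8, 66, 67, 68, 75, 77, 80, 82, 88, 90, 93, 96, 98]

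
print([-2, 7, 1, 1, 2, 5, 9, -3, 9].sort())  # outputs None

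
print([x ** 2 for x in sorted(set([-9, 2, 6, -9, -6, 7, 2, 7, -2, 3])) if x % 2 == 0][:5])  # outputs [36, 4, 4, 36]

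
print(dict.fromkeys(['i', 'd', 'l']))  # {'i': None, 'd': None, 'l': None}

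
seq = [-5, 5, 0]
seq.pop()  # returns 0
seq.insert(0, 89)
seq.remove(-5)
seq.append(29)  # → [89, 5, 29]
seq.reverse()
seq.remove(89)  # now [29, 5]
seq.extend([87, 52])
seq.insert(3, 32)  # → [29, 5, 87, 32, 52]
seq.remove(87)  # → [29, 5, 32, 52]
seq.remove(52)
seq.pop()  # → 32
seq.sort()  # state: [5, 29]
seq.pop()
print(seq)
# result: [5]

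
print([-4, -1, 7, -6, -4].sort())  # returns None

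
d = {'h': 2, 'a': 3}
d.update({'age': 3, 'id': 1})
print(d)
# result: {'h': 2, 'a': 3, 'age': 3, 'id': 1}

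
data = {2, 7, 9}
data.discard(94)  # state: {2, 7, 9}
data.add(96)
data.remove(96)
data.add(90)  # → {2, 7, 9, 90}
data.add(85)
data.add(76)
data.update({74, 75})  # {2, 7, 9, 74, 75, 76, 85, 90}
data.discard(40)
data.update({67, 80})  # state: {2, 7, 9, 67, 74, 75, 76, 80, 85, 90}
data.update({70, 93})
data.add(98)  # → {2, 7, 9, 67, 70, 74, 75, 76, 80, 85, 90, 93, 98}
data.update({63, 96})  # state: {2, 7, 9, 63, 67, 70, 74, 75, 76, 80, 85, 90, 93, 96, 98}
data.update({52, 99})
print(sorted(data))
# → [2, 7, 9, 52, 63, 67, 70, 74, 75, 76, 80, 85, 90, 93, 96, 98, 99]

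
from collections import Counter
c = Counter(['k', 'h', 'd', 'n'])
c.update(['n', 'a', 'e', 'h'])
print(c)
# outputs Counter({'h': 2, 'n': 2, 'k': 1, 'd': 1, 'a': 1, 'e': 1})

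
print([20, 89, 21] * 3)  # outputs [20, 89, 21, 20, 89, 21, 20, 89, 21]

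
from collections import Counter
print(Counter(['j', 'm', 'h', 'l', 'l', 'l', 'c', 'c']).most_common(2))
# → [('l', 3), ('c', 2)]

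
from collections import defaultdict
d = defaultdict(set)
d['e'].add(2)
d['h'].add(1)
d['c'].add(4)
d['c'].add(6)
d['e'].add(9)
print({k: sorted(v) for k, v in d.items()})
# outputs {'e': [2, 9], 'h': [1], 'c': [4, 6]}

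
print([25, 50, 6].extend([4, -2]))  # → None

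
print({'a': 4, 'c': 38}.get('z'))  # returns None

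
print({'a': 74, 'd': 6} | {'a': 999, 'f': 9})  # {'a': 999, 'd': 6, 'f': 9}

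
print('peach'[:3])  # pea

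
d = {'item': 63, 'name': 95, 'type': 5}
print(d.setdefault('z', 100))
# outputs 100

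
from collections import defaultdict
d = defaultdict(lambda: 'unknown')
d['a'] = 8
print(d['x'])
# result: unknown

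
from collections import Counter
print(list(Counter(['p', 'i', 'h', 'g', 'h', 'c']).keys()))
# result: ['p', 'i', 'h', 'g', 'c']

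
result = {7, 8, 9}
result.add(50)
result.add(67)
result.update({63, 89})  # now {7, 8, 9, 50, 63, 67, 89}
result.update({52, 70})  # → {7, 8, 9, 50, 52, 63, 67, 70, 89}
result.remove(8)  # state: {7, 9, 50, 52, 63, 67, 70, 89}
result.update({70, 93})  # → {7, 9, 50, 52, 63, 67, 70, 89, 93}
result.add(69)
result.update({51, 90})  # {7, 9, 50, 51, 52, 63, 67, 69, 70, 89, 90, 93}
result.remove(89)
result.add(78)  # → {7, 9, 50, 51, 52, 63, 67, 69, 70, 78, 90, 93}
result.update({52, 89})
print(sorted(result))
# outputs [7, 9, 50, 51, 52, 63, 67, 69, 70, 78, 89, 90, 93]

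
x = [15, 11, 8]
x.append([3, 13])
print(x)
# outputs [15, 11, 8, [3, 13]]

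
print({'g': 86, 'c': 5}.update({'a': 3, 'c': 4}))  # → None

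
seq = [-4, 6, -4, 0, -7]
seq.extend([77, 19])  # [-4, 6, -4, 0, -7, 77, 19]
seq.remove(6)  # [-4, -4, 0, -7, 77, 19]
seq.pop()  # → 19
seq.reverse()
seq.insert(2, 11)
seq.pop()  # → -4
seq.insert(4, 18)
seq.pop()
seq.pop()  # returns 18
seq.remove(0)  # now [77, -7, 11]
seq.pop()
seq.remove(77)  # [-7]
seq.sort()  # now [-7]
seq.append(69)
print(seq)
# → [-7, 69]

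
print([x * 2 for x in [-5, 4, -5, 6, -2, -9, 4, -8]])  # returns [-10, 8, -10, 12, -4, -18, 8, -16]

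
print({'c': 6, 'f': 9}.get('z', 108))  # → 108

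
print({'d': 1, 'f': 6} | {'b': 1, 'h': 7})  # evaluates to {'d': 1, 'f': 6, 'b': 1, 'h': 7}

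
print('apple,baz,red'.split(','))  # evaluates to ['apple', 'baz', 'red']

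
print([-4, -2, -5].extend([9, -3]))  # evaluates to None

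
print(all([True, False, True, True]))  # False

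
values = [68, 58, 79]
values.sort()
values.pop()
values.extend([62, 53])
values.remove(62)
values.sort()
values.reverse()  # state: [68, 58, 53]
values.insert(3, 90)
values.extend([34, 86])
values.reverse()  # [86, 34, 90, 53, 58, 68]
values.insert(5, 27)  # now [86, 34, 90, 53, 58, 27, 68]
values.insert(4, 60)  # [86, 34, 90, 53, 60, 58, 27, 68]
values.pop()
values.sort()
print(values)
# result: [27, 34, 53, 58, 60, 86, 90]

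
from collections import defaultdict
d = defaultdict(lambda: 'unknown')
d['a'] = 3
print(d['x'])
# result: unknown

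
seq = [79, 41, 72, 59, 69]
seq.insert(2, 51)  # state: [79, 41, 51, 72, 59, 69]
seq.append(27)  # [79, 41, 51, 72, 59, 69, 27]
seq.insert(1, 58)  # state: [79, 58, 41, 51, 72, 59, 69, 27]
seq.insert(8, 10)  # [79, 58, 41, 51, 72, 59, 69, 27, 10]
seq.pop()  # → 10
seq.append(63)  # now [79, 58, 41, 51, 72, 59, 69, 27, 63]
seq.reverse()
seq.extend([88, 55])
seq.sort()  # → [27, 41, 51, 55, 58, 59, 63, 69, 72, 79, 88]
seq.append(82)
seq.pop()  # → 82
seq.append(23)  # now [27, 41, 51, 55, 58, 59, 63, 69, 72, 79, 88, 23]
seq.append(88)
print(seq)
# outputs [27, 41, 51, 55, 58, 59, 63, 69, 72, 79, 88, 23, 88]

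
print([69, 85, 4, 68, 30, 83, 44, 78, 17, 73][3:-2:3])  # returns [68, 44]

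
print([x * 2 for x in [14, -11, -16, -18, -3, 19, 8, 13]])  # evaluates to [28, -22, -32, -36, -6, 38, 16, 26]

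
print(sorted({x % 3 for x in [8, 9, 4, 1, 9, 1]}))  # [0, 1, 2]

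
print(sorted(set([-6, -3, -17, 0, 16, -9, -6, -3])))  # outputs [-17, -9, -6, -3, 0, 16]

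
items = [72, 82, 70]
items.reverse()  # [70, 82, 72]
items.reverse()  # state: [72, 82, 70]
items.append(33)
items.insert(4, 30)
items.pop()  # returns 30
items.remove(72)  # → [82, 70, 33]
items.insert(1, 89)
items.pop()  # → 33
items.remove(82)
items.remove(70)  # [89]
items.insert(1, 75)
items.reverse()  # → [75, 89]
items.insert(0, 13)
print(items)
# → [13, 75, 89]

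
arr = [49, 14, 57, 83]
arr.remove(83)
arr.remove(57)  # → [49, 14]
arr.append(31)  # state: [49, 14, 31]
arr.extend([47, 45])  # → [49, 14, 31, 47, 45]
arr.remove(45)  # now [49, 14, 31, 47]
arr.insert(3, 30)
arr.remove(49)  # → [14, 31, 30, 47]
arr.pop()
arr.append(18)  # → [14, 31, 30, 18]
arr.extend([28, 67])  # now [14, 31, 30, 18, 28, 67]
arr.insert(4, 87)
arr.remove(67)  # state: [14, 31, 30, 18, 87, 28]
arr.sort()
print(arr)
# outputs [14, 18, 28, 30, 31, 87]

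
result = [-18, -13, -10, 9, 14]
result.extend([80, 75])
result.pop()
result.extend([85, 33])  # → [-18, -13, -10, 9, 14, 80, 85, 33]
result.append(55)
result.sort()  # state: [-18, -13, -10, 9, 14, 33, 55, 80, 85]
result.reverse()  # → [85, 80, 55, 33, 14, 9, -10, -13, -18]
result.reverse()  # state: [-18, -13, -10, 9, 14, 33, 55, 80, 85]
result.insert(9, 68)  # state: [-18, -13, -10, 9, 14, 33, 55, 80, 85, 68]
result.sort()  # [-18, -13, -10, 9, 14, 33, 55, 68, 80, 85]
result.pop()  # 85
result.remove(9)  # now [-18, -13, -10, 14, 33, 55, 68, 80]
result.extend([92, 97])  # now [-18, -13, -10, 14, 33, 55, 68, 80, 92, 97]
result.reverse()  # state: [97, 92, 80, 68, 55, 33, 14, -10, -13, -18]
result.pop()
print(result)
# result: [97, 92, 80, 68, 55, 33, 14, -10, -13]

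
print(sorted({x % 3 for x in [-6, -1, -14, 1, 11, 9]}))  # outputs [0, 1, 2]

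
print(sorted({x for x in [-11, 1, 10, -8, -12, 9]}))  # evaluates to [-12, -11, -8, 1, 9, 10]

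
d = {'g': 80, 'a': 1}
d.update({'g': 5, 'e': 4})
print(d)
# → {'g': 5, 'a': 1, 'e': 4}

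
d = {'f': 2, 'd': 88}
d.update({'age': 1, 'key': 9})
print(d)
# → {'f': 2, 'd': 88, 'age': 1, 'key': 9}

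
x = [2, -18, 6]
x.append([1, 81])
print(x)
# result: [2, -18, 6, [1, 81]]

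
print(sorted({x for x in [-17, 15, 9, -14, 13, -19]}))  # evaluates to [-19, -17, -14, 9, 13, 15]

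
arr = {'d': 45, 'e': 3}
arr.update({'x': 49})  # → {'d': 45, 'e': 3, 'x': 49}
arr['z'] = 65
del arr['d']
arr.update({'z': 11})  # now {'e': 3, 'x': 49, 'z': 11}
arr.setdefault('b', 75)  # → 75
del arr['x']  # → {'e': 3, 'z': 11, 'b': 75}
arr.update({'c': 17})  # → {'e': 3, 'z': 11, 'b': 75, 'c': 17}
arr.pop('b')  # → 75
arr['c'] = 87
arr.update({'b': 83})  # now {'e': 3, 'z': 11, 'c': 87, 'b': 83}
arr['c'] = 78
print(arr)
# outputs {'e': 3, 'z': 11, 'c': 78, 'b': 83}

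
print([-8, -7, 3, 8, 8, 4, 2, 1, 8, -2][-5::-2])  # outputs [4, 8, -7]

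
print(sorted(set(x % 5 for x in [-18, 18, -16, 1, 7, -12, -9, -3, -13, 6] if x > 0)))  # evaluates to [1, 2, 3]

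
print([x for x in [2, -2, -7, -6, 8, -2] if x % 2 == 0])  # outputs [2, -2, -6, 8, -2]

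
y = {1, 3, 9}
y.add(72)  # {1, 3, 9, 72}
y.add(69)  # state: {1, 3, 9, 69, 72}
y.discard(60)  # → {1, 3, 9, 69, 72}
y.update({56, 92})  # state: {1, 3, 9, 56, 69, 72, 92}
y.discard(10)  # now {1, 3, 9, 56, 69, 72, 92}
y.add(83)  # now {1, 3, 9, 56, 69, 72, 83, 92}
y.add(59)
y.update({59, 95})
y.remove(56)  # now {1, 3, 9, 59, 69, 72, 83, 92, 95}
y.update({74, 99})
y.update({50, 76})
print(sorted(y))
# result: [1, 3, 9, 50, 59, 69, 72, 74, 76, 83, 92, 95, 99]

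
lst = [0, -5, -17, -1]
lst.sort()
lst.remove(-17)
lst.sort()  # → [-5, -1, 0]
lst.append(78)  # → [-5, -1, 0, 78]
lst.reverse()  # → [78, 0, -1, -5]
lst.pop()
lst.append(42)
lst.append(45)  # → [78, 0, -1, 42, 45]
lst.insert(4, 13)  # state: [78, 0, -1, 42, 13, 45]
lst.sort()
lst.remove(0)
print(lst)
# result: [-1, 13, 42, 45, 78]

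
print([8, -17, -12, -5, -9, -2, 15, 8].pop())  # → 8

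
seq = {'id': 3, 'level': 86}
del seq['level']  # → {'id': 3}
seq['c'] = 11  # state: {'id': 3, 'c': 11}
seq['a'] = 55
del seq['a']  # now {'id': 3, 'c': 11}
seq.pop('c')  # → 11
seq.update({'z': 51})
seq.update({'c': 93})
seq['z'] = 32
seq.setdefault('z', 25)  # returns 32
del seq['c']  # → {'id': 3, 'z': 32}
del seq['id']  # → {'z': 32}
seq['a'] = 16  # {'z': 32, 'a': 16}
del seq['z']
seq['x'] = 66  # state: {'a': 16, 'x': 66}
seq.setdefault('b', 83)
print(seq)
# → {'a': 16, 'x': 66, 'b': 83}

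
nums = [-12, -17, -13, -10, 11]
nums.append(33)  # [-12, -17, -13, -10, 11, 33]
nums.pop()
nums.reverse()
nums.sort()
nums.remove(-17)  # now [-13, -12, -10, 11]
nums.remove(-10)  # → [-13, -12, 11]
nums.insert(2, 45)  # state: [-13, -12, 45, 11]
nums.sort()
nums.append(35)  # [-13, -12, 11, 45, 35]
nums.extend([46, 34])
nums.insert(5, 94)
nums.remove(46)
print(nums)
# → [-13, -12, 11, 45, 35, 94, 34]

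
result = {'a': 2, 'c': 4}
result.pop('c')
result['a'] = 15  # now {'a': 15}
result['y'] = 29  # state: {'a': 15, 'y': 29}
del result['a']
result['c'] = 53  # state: {'y': 29, 'c': 53}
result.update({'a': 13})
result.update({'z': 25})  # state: {'y': 29, 'c': 53, 'a': 13, 'z': 25}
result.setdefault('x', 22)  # 22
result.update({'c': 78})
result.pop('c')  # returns 78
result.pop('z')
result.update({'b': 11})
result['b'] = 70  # {'y': 29, 'a': 13, 'x': 22, 'b': 70}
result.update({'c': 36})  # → {'y': 29, 'a': 13, 'x': 22, 'b': 70, 'c': 36}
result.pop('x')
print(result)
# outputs {'y': 29, 'a': 13, 'b': 70, 'c': 36}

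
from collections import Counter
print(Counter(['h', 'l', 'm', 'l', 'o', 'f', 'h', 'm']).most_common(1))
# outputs [('h', 2)]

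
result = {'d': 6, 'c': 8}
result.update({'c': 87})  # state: {'d': 6, 'c': 87}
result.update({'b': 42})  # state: {'d': 6, 'c': 87, 'b': 42}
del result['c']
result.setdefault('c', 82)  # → 82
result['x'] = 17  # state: {'d': 6, 'b': 42, 'c': 82, 'x': 17}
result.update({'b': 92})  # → {'d': 6, 'b': 92, 'c': 82, 'x': 17}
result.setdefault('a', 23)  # 23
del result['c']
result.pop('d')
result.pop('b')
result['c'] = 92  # {'x': 17, 'a': 23, 'c': 92}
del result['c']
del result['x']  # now {'a': 23}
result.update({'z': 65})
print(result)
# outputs {'a': 23, 'z': 65}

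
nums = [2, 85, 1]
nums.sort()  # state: [1, 2, 85]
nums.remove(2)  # [1, 85]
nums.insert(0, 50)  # [50, 1, 85]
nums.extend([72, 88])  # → [50, 1, 85, 72, 88]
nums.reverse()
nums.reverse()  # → [50, 1, 85, 72, 88]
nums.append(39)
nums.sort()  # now [1, 39, 50, 72, 85, 88]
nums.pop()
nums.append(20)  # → [1, 39, 50, 72, 85, 20]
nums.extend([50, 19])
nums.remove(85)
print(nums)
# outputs [1, 39, 50, 72, 20, 50, 19]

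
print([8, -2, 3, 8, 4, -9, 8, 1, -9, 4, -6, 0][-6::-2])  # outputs [8, 4, 3, 8]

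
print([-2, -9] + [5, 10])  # [-2, -9, 5, 10]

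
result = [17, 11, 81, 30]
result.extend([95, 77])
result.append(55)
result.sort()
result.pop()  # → 95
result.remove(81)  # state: [11, 17, 30, 55, 77]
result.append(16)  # [11, 17, 30, 55, 77, 16]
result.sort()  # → [11, 16, 17, 30, 55, 77]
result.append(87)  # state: [11, 16, 17, 30, 55, 77, 87]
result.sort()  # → [11, 16, 17, 30, 55, 77, 87]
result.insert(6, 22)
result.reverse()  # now [87, 22, 77, 55, 30, 17, 16, 11]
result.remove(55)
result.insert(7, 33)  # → [87, 22, 77, 30, 17, 16, 11, 33]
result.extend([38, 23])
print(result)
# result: [87, 22, 77, 30, 17, 16, 11, 33, 38, 23]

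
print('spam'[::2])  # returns sa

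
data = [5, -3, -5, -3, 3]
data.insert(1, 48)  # [5, 48, -3, -5, -3, 3]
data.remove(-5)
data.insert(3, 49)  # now [5, 48, -3, 49, -3, 3]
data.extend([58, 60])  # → [5, 48, -3, 49, -3, 3, 58, 60]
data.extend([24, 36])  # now [5, 48, -3, 49, -3, 3, 58, 60, 24, 36]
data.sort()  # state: [-3, -3, 3, 5, 24, 36, 48, 49, 58, 60]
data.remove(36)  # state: [-3, -3, 3, 5, 24, 48, 49, 58, 60]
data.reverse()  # [60, 58, 49, 48, 24, 5, 3, -3, -3]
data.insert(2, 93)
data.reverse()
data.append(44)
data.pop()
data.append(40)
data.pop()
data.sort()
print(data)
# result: [-3, -3, 3, 5, 24, 48, 49, 58, 60, 93]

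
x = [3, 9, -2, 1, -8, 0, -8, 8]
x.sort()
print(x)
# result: [-8, -8, -2, 0, 1, 3, 8, 9]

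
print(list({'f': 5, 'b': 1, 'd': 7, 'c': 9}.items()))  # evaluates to [('f', 5), ('b', 1), ('d', 7), ('c', 9)]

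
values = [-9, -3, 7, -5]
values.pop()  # -5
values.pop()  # 7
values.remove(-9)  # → [-3]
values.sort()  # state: [-3]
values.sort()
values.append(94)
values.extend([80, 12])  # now [-3, 94, 80, 12]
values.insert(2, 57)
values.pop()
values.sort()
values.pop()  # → 94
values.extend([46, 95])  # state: [-3, 57, 80, 46, 95]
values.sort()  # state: [-3, 46, 57, 80, 95]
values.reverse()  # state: [95, 80, 57, 46, -3]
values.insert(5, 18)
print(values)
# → [95, 80, 57, 46, -3, 18]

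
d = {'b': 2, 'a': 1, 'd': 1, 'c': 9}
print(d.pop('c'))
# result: 9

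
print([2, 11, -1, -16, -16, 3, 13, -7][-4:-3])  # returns [-16]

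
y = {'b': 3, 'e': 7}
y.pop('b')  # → 3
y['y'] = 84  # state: {'e': 7, 'y': 84}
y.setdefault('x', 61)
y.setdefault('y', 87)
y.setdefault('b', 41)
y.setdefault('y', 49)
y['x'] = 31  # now {'e': 7, 'y': 84, 'x': 31, 'b': 41}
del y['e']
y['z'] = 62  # {'y': 84, 'x': 31, 'b': 41, 'z': 62}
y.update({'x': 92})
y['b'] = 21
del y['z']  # {'y': 84, 'x': 92, 'b': 21}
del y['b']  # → {'y': 84, 'x': 92}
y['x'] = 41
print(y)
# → {'y': 84, 'x': 41}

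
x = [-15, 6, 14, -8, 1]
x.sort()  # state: [-15, -8, 1, 6, 14]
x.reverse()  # [14, 6, 1, -8, -15]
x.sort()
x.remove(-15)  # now [-8, 1, 6, 14]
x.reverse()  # [14, 6, 1, -8]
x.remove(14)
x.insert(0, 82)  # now [82, 6, 1, -8]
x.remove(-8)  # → [82, 6, 1]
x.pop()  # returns 1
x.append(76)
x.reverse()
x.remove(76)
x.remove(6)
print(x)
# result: [82]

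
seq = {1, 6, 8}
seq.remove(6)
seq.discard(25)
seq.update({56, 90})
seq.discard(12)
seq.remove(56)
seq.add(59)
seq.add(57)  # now {1, 8, 57, 59, 90}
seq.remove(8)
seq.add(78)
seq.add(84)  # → {1, 57, 59, 78, 84, 90}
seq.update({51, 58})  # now {1, 51, 57, 58, 59, 78, 84, 90}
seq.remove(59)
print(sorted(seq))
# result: [1, 51, 57, 58, 78, 84, 90]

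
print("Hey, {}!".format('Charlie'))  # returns Hey, Charlie!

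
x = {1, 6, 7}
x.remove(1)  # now {6, 7}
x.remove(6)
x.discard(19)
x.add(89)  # {7, 89}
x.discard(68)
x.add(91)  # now {7, 89, 91}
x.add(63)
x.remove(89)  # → {7, 63, 91}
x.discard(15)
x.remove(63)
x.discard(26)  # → {7, 91}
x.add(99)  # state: {7, 91, 99}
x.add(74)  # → {7, 74, 91, 99}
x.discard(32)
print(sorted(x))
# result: [7, 74, 91, 99]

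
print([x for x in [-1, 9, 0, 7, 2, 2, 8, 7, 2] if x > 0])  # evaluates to [9, 7, 2, 2, 8, 7, 2]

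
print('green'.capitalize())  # Green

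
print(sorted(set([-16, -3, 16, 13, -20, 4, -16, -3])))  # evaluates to [-20, -16, -3, 4, 13, 16]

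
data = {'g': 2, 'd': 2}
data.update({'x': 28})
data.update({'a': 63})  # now {'g': 2, 'd': 2, 'x': 28, 'a': 63}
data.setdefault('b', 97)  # 97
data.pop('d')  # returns 2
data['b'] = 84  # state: {'g': 2, 'x': 28, 'a': 63, 'b': 84}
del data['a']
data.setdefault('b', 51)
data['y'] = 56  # {'g': 2, 'x': 28, 'b': 84, 'y': 56}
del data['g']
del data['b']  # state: {'x': 28, 'y': 56}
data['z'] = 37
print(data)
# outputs {'x': 28, 'y': 56, 'z': 37}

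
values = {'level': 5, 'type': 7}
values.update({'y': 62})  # {'level': 5, 'type': 7, 'y': 62}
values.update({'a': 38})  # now {'level': 5, 'type': 7, 'y': 62, 'a': 38}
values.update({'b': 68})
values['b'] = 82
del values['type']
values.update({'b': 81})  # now {'level': 5, 'y': 62, 'a': 38, 'b': 81}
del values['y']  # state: {'level': 5, 'a': 38, 'b': 81}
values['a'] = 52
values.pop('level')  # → 5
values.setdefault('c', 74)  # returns 74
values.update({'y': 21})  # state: {'a': 52, 'b': 81, 'c': 74, 'y': 21}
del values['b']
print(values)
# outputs {'a': 52, 'c': 74, 'y': 21}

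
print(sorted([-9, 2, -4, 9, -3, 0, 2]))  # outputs [-9, -4, -3, 0, 2, 2, 9]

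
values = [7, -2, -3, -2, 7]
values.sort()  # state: [-3, -2, -2, 7, 7]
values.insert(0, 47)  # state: [47, -3, -2, -2, 7, 7]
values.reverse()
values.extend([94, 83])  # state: [7, 7, -2, -2, -3, 47, 94, 83]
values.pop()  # 83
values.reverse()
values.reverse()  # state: [7, 7, -2, -2, -3, 47, 94]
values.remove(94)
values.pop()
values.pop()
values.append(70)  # [7, 7, -2, -2, 70]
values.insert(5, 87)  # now [7, 7, -2, -2, 70, 87]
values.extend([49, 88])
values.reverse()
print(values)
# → [88, 49, 87, 70, -2, -2, 7, 7]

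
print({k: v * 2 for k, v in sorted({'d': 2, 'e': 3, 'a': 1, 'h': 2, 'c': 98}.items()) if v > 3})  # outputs {'c': 196}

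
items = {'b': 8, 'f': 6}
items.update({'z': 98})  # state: {'b': 8, 'f': 6, 'z': 98}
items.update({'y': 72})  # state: {'b': 8, 'f': 6, 'z': 98, 'y': 72}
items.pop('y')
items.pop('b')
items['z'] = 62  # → {'f': 6, 'z': 62}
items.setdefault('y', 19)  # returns 19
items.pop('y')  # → 19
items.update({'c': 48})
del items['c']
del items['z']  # {'f': 6}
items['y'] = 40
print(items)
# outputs {'f': 6, 'y': 40}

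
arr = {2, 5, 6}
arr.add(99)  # {2, 5, 6, 99}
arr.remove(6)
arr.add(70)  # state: {2, 5, 70, 99}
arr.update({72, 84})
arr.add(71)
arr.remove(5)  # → {2, 70, 71, 72, 84, 99}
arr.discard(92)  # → {2, 70, 71, 72, 84, 99}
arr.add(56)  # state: {2, 56, 70, 71, 72, 84, 99}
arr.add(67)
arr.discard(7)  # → {2, 56, 67, 70, 71, 72, 84, 99}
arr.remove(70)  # {2, 56, 67, 71, 72, 84, 99}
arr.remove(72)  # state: {2, 56, 67, 71, 84, 99}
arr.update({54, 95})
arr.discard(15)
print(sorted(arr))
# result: [2, 54, 56, 67, 71, 84, 95, 99]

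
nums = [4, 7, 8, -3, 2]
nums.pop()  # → 2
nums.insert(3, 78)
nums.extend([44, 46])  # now [4, 7, 8, 78, -3, 44, 46]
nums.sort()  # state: [-3, 4, 7, 8, 44, 46, 78]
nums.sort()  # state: [-3, 4, 7, 8, 44, 46, 78]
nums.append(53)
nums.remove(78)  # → [-3, 4, 7, 8, 44, 46, 53]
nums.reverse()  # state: [53, 46, 44, 8, 7, 4, -3]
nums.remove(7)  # [53, 46, 44, 8, 4, -3]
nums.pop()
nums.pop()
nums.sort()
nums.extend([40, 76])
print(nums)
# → [8, 44, 46, 53, 40, 76]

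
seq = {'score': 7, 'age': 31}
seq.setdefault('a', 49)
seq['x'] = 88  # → {'score': 7, 'age': 31, 'a': 49, 'x': 88}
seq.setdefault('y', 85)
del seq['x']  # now {'score': 7, 'age': 31, 'a': 49, 'y': 85}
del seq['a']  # {'score': 7, 'age': 31, 'y': 85}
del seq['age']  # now {'score': 7, 'y': 85}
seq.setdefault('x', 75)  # 75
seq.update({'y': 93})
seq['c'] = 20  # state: {'score': 7, 'y': 93, 'x': 75, 'c': 20}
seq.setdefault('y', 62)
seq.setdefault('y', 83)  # 93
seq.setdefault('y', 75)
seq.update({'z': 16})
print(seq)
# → {'score': 7, 'y': 93, 'x': 75, 'c': 20, 'z': 16}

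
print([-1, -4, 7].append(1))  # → None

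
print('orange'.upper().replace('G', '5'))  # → ORAN5E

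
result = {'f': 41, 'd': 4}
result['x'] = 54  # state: {'f': 41, 'd': 4, 'x': 54}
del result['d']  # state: {'f': 41, 'x': 54}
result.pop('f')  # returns 41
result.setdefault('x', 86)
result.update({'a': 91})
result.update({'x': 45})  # {'x': 45, 'a': 91}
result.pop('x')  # 45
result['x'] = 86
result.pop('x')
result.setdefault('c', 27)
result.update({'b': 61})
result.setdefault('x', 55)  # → 55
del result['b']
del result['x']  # {'a': 91, 'c': 27}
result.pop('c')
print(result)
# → {'a': 91}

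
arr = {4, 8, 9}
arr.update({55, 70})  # {4, 8, 9, 55, 70}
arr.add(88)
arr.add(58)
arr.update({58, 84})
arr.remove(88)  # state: {4, 8, 9, 55, 58, 70, 84}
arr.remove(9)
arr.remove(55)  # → {4, 8, 58, 70, 84}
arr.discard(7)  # {4, 8, 58, 70, 84}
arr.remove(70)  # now {4, 8, 58, 84}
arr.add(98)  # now {4, 8, 58, 84, 98}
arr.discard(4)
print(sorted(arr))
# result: [8, 58, 84, 98]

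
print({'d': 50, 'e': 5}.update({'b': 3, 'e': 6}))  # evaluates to None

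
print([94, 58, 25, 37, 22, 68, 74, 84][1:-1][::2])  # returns [58, 37, 68]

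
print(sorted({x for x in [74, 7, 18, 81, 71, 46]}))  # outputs [7, 18, 46, 71, 74, 81]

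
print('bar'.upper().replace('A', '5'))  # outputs B5R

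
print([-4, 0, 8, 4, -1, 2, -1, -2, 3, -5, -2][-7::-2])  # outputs [-1, 8, -4]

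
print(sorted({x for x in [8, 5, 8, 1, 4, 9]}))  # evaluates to [1, 4, 5, 8, 9]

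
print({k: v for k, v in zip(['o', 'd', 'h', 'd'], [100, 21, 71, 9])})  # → {'o': 100, 'd': 9, 'h': 71}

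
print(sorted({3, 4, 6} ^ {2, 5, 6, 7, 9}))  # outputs [2, 3, 4, 5, 7, 9]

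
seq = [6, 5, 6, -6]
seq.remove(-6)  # [6, 5, 6]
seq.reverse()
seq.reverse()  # [6, 5, 6]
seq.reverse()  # [6, 5, 6]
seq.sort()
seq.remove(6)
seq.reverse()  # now [6, 5]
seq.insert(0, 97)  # [97, 6, 5]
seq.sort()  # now [5, 6, 97]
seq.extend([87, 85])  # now [5, 6, 97, 87, 85]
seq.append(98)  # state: [5, 6, 97, 87, 85, 98]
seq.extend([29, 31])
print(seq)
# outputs [5, 6, 97, 87, 85, 98, 29, 31]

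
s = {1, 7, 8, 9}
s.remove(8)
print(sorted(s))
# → [1, 7, 9]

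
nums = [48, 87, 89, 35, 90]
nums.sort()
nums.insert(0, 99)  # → [99, 35, 48, 87, 89, 90]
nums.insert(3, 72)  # [99, 35, 48, 72, 87, 89, 90]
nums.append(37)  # [99, 35, 48, 72, 87, 89, 90, 37]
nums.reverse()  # [37, 90, 89, 87, 72, 48, 35, 99]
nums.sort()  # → [35, 37, 48, 72, 87, 89, 90, 99]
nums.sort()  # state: [35, 37, 48, 72, 87, 89, 90, 99]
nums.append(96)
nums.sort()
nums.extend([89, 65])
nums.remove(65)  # [35, 37, 48, 72, 87, 89, 90, 96, 99, 89]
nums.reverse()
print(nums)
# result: [89, 99, 96, 90, 89, 87, 72, 48, 37, 35]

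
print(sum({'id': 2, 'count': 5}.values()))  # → 7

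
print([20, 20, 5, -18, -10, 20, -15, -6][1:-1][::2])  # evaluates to [20, -18, 20]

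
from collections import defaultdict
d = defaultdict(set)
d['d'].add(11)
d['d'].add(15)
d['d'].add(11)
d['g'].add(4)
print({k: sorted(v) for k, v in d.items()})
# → {'d': [11, 15], 'g': [4]}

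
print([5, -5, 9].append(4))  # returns None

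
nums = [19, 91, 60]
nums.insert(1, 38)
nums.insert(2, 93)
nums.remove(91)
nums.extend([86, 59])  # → [19, 38, 93, 60, 86, 59]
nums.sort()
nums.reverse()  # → [93, 86, 60, 59, 38, 19]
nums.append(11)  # [93, 86, 60, 59, 38, 19, 11]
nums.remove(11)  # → [93, 86, 60, 59, 38, 19]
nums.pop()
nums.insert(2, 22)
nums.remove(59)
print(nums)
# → [93, 86, 22, 60, 38]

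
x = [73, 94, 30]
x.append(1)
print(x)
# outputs [73, 94, 30, 1]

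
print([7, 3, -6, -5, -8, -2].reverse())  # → None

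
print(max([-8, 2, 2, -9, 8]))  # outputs 8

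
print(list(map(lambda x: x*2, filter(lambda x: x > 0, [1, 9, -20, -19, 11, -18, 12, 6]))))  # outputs [2, 18, 22, 24, 12]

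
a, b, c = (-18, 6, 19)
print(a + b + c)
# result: 7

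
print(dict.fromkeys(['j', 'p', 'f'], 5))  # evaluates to {'j': 5, 'p': 5, 'f': 5}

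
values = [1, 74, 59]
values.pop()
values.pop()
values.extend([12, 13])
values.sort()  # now [1, 12, 13]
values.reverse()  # [13, 12, 1]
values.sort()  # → [1, 12, 13]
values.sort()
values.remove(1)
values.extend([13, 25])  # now [12, 13, 13, 25]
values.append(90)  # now [12, 13, 13, 25, 90]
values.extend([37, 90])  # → [12, 13, 13, 25, 90, 37, 90]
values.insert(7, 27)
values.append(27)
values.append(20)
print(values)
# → [12, 13, 13, 25, 90, 37, 90, 27, 27, 20]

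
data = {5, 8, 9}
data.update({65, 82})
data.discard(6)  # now {5, 8, 9, 65, 82}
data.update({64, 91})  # {5, 8, 9, 64, 65, 82, 91}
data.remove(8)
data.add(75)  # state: {5, 9, 64, 65, 75, 82, 91}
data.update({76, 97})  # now {5, 9, 64, 65, 75, 76, 82, 91, 97}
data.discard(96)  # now {5, 9, 64, 65, 75, 76, 82, 91, 97}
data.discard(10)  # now {5, 9, 64, 65, 75, 76, 82, 91, 97}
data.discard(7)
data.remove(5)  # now {9, 64, 65, 75, 76, 82, 91, 97}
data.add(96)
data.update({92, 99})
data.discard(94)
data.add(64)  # {9, 64, 65, 75, 76, 82, 91, 92, 96, 97, 99}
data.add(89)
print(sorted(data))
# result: [9, 64, 65, 75, 76, 82, 89, 91, 92, 96, 97, 99]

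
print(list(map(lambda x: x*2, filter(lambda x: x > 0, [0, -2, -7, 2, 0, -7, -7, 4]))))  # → [4, 8]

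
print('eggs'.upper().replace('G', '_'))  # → E__S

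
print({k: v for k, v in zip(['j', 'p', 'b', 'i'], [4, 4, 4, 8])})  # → {'j': 4, 'p': 4, 'b': 4, 'i': 8}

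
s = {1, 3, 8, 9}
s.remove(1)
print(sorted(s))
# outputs [3, 8, 9]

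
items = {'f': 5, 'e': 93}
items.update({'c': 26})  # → {'f': 5, 'e': 93, 'c': 26}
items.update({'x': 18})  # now {'f': 5, 'e': 93, 'c': 26, 'x': 18}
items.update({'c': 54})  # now {'f': 5, 'e': 93, 'c': 54, 'x': 18}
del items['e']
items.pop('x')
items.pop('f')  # 5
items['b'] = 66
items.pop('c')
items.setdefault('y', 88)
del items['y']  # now {'b': 66}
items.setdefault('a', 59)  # 59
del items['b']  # {'a': 59}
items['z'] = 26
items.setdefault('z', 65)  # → 26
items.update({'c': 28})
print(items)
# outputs {'a': 59, 'z': 26, 'c': 28}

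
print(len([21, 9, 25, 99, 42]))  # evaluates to 5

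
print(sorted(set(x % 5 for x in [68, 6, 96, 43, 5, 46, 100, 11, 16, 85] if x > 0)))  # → [0, 1, 3]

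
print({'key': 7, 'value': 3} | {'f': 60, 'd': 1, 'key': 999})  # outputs {'key': 999, 'value': 3, 'f': 60, 'd': 1}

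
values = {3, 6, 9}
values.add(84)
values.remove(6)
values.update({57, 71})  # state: {3, 9, 57, 71, 84}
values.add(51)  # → {3, 9, 51, 57, 71, 84}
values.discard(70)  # {3, 9, 51, 57, 71, 84}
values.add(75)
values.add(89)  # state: {3, 9, 51, 57, 71, 75, 84, 89}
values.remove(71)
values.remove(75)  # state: {3, 9, 51, 57, 84, 89}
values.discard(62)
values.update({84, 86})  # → {3, 9, 51, 57, 84, 86, 89}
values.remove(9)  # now {3, 51, 57, 84, 86, 89}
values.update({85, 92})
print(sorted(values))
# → [3, 51, 57, 84, 85, 86, 89, 92]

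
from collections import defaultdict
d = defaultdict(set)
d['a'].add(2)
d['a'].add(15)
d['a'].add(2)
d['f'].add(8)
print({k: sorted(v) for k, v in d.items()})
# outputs {'a': [2, 15], 'f': [8]}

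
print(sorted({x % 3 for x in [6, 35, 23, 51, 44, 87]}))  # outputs [0, 2]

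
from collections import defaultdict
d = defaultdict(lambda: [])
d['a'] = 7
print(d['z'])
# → []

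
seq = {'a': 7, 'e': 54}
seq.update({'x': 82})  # {'a': 7, 'e': 54, 'x': 82}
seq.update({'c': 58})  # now {'a': 7, 'e': 54, 'x': 82, 'c': 58}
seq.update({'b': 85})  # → {'a': 7, 'e': 54, 'x': 82, 'c': 58, 'b': 85}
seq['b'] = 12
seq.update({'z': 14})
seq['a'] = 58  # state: {'a': 58, 'e': 54, 'x': 82, 'c': 58, 'b': 12, 'z': 14}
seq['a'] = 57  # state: {'a': 57, 'e': 54, 'x': 82, 'c': 58, 'b': 12, 'z': 14}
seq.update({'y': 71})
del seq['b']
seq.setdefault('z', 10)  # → 14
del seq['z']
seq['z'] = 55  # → {'a': 57, 'e': 54, 'x': 82, 'c': 58, 'y': 71, 'z': 55}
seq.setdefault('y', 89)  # 71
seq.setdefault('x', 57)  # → 82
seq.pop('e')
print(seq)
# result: {'a': 57, 'x': 82, 'c': 58, 'y': 71, 'z': 55}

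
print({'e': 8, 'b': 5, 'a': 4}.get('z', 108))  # 108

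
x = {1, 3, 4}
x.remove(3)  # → {1, 4}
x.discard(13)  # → {1, 4}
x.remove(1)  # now {4}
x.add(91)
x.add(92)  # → {4, 91, 92}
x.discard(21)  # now {4, 91, 92}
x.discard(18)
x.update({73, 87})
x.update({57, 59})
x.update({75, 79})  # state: {4, 57, 59, 73, 75, 79, 87, 91, 92}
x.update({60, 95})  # {4, 57, 59, 60, 73, 75, 79, 87, 91, 92, 95}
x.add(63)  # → {4, 57, 59, 60, 63, 73, 75, 79, 87, 91, 92, 95}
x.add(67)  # {4, 57, 59, 60, 63, 67, 73, 75, 79, 87, 91, 92, 95}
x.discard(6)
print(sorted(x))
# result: [4, 57, 59, 60, 63, 67, 73, 75, 79, 87, 91, 92, 95]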